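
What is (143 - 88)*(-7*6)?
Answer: -2310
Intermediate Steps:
(143 - 88)*(-7*6) = 55*(-42) = -2310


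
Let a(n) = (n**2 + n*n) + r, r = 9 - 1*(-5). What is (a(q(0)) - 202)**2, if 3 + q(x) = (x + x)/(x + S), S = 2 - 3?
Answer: 28900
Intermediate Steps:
S = -1
q(x) = -3 + 2*x/(-1 + x) (q(x) = -3 + (x + x)/(x - 1) = -3 + (2*x)/(-1 + x) = -3 + 2*x/(-1 + x))
r = 14 (r = 9 + 5 = 14)
a(n) = 14 + 2*n**2 (a(n) = (n**2 + n*n) + 14 = (n**2 + n**2) + 14 = 2*n**2 + 14 = 14 + 2*n**2)
(a(q(0)) - 202)**2 = ((14 + 2*((3 - 1*0)/(-1 + 0))**2) - 202)**2 = ((14 + 2*((3 + 0)/(-1))**2) - 202)**2 = ((14 + 2*(-1*3)**2) - 202)**2 = ((14 + 2*(-3)**2) - 202)**2 = ((14 + 2*9) - 202)**2 = ((14 + 18) - 202)**2 = (32 - 202)**2 = (-170)**2 = 28900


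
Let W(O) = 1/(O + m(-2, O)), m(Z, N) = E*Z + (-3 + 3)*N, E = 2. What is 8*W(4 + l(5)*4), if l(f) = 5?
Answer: ⅖ ≈ 0.40000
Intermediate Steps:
m(Z, N) = 2*Z (m(Z, N) = 2*Z + (-3 + 3)*N = 2*Z + 0*N = 2*Z + 0 = 2*Z)
W(O) = 1/(-4 + O) (W(O) = 1/(O + 2*(-2)) = 1/(O - 4) = 1/(-4 + O))
8*W(4 + l(5)*4) = 8/(-4 + (4 + 5*4)) = 8/(-4 + (4 + 20)) = 8/(-4 + 24) = 8/20 = 8*(1/20) = ⅖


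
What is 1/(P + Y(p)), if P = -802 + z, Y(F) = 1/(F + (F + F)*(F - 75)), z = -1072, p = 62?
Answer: -1550/2904701 ≈ -0.00053362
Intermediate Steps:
Y(F) = 1/(F + 2*F*(-75 + F)) (Y(F) = 1/(F + (2*F)*(-75 + F)) = 1/(F + 2*F*(-75 + F)))
P = -1874 (P = -802 - 1072 = -1874)
1/(P + Y(p)) = 1/(-1874 + 1/(62*(-149 + 2*62))) = 1/(-1874 + 1/(62*(-149 + 124))) = 1/(-1874 + (1/62)/(-25)) = 1/(-1874 + (1/62)*(-1/25)) = 1/(-1874 - 1/1550) = 1/(-2904701/1550) = -1550/2904701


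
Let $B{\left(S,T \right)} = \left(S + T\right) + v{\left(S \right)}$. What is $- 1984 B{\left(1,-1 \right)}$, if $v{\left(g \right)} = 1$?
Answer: $-1984$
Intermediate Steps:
$B{\left(S,T \right)} = 1 + S + T$ ($B{\left(S,T \right)} = \left(S + T\right) + 1 = 1 + S + T$)
$- 1984 B{\left(1,-1 \right)} = - 1984 \left(1 + 1 - 1\right) = \left(-1984\right) 1 = -1984$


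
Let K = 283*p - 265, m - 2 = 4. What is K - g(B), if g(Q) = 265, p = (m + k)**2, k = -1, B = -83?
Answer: 6545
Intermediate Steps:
m = 6 (m = 2 + 4 = 6)
p = 25 (p = (6 - 1)**2 = 5**2 = 25)
K = 6810 (K = 283*25 - 265 = 7075 - 265 = 6810)
K - g(B) = 6810 - 1*265 = 6810 - 265 = 6545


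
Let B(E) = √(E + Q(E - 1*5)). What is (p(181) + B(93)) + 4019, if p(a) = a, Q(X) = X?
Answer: 4200 + √181 ≈ 4213.5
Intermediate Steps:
B(E) = √(-5 + 2*E) (B(E) = √(E + (E - 1*5)) = √(E + (E - 5)) = √(E + (-5 + E)) = √(-5 + 2*E))
(p(181) + B(93)) + 4019 = (181 + √(-5 + 2*93)) + 4019 = (181 + √(-5 + 186)) + 4019 = (181 + √181) + 4019 = 4200 + √181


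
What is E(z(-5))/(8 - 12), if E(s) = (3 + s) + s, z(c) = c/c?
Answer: -5/4 ≈ -1.2500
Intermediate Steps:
z(c) = 1
E(s) = 3 + 2*s
E(z(-5))/(8 - 12) = (3 + 2*1)/(8 - 12) = (3 + 2)/(-4) = 5*(-1/4) = -5/4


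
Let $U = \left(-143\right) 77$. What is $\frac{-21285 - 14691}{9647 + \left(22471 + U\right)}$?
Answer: $- \frac{35976}{21107} \approx -1.7045$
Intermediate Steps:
$U = -11011$
$\frac{-21285 - 14691}{9647 + \left(22471 + U\right)} = \frac{-21285 - 14691}{9647 + \left(22471 - 11011\right)} = - \frac{35976}{9647 + 11460} = - \frac{35976}{21107}$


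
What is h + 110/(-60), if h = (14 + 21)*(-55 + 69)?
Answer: 2929/6 ≈ 488.17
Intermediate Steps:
h = 490 (h = 35*14 = 490)
h + 110/(-60) = 490 + 110/(-60) = 490 + 110*(-1/60) = 490 - 11/6 = 2929/6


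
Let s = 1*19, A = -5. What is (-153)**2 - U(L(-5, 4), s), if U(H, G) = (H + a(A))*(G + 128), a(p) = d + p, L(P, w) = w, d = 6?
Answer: 22674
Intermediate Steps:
a(p) = 6 + p
s = 19
U(H, G) = (1 + H)*(128 + G) (U(H, G) = (H + (6 - 5))*(G + 128) = (H + 1)*(128 + G) = (1 + H)*(128 + G))
(-153)**2 - U(L(-5, 4), s) = (-153)**2 - (128 + 19 + 128*4 + 19*4) = 23409 - (128 + 19 + 512 + 76) = 23409 - 1*735 = 23409 - 735 = 22674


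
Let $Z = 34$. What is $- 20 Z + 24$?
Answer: $-656$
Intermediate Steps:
$- 20 Z + 24 = \left(-20\right) 34 + 24 = -680 + 24 = -656$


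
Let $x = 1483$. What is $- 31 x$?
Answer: $-45973$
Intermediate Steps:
$- 31 x = \left(-31\right) 1483 = -45973$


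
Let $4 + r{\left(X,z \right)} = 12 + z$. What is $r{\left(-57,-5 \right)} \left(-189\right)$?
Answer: $-567$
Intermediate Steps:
$r{\left(X,z \right)} = 8 + z$ ($r{\left(X,z \right)} = -4 + \left(12 + z\right) = 8 + z$)
$r{\left(-57,-5 \right)} \left(-189\right) = \left(8 - 5\right) \left(-189\right) = 3 \left(-189\right) = -567$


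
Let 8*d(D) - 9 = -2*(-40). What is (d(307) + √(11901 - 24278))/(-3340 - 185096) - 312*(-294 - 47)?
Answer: 160384663207/1507488 - I*√12377/188436 ≈ 1.0639e+5 - 0.0005904*I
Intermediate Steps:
d(D) = 89/8 (d(D) = 9/8 + (-2*(-40))/8 = 9/8 + (⅛)*80 = 9/8 + 10 = 89/8)
(d(307) + √(11901 - 24278))/(-3340 - 185096) - 312*(-294 - 47) = (89/8 + √(11901 - 24278))/(-3340 - 185096) - 312*(-294 - 47) = (89/8 + √(-12377))/(-188436) - 312*(-341) = (89/8 + I*√12377)*(-1/188436) + 106392 = (-89/1507488 - I*√12377/188436) + 106392 = 160384663207/1507488 - I*√12377/188436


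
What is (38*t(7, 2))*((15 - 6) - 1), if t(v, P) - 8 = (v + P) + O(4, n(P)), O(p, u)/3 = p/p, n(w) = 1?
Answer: 6080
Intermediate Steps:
O(p, u) = 3 (O(p, u) = 3*(p/p) = 3*1 = 3)
t(v, P) = 11 + P + v (t(v, P) = 8 + ((v + P) + 3) = 8 + ((P + v) + 3) = 8 + (3 + P + v) = 11 + P + v)
(38*t(7, 2))*((15 - 6) - 1) = (38*(11 + 2 + 7))*((15 - 6) - 1) = (38*20)*(9 - 1) = 760*8 = 6080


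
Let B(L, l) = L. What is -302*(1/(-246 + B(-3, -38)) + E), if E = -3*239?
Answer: 53917268/249 ≈ 2.1654e+5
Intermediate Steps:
E = -717
-302*(1/(-246 + B(-3, -38)) + E) = -302*(1/(-246 - 3) - 717) = -302*(1/(-249) - 717) = -302*(-1/249 - 717) = -302*(-178534/249) = 53917268/249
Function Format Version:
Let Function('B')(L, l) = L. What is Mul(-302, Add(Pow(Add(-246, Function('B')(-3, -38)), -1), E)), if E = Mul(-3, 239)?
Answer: Rational(53917268, 249) ≈ 2.1654e+5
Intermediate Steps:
E = -717
Mul(-302, Add(Pow(Add(-246, Function('B')(-3, -38)), -1), E)) = Mul(-302, Add(Pow(Add(-246, -3), -1), -717)) = Mul(-302, Add(Pow(-249, -1), -717)) = Mul(-302, Add(Rational(-1, 249), -717)) = Mul(-302, Rational(-178534, 249)) = Rational(53917268, 249)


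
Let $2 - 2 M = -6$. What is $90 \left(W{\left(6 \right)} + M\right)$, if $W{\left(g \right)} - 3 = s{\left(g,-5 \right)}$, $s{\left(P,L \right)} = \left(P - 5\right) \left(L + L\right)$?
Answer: $-270$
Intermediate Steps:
$M = 4$ ($M = 1 - -3 = 1 + 3 = 4$)
$s{\left(P,L \right)} = 2 L \left(-5 + P\right)$ ($s{\left(P,L \right)} = \left(-5 + P\right) 2 L = 2 L \left(-5 + P\right)$)
$W{\left(g \right)} = 53 - 10 g$ ($W{\left(g \right)} = 3 + 2 \left(-5\right) \left(-5 + g\right) = 3 - \left(-50 + 10 g\right) = 53 - 10 g$)
$90 \left(W{\left(6 \right)} + M\right) = 90 \left(\left(53 - 60\right) + 4\right) = 90 \left(-7 + 4\right) = 90 \left(-3\right) = -270$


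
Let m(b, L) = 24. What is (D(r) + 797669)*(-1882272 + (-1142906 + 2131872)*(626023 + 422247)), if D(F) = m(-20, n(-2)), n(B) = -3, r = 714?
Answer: 826969534862793764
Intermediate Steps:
D(F) = 24
(D(r) + 797669)*(-1882272 + (-1142906 + 2131872)*(626023 + 422247)) = (24 + 797669)*(-1882272 + (-1142906 + 2131872)*(626023 + 422247)) = 797693*(-1882272 + 988966*1048270) = 797693*(-1882272 + 1036703388820) = 797693*1036701506548 = 826969534862793764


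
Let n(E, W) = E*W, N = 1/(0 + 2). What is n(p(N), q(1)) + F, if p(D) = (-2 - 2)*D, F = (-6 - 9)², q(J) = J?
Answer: 223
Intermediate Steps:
N = ½ (N = 1/2 = ½ ≈ 0.50000)
F = 225 (F = (-15)² = 225)
p(D) = -4*D
n(p(N), q(1)) + F = -4*½*1 + 225 = -2*1 + 225 = -2 + 225 = 223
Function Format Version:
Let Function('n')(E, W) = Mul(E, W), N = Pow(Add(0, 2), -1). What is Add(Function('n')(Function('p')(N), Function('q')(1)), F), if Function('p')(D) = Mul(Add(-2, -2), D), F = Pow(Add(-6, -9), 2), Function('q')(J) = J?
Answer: 223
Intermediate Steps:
N = Rational(1, 2) (N = Pow(2, -1) = Rational(1, 2) ≈ 0.50000)
F = 225 (F = Pow(-15, 2) = 225)
Function('p')(D) = Mul(-4, D)
Add(Function('n')(Function('p')(N), Function('q')(1)), F) = Add(Mul(Mul(-4, Rational(1, 2)), 1), 225) = Add(Mul(-2, 1), 225) = Add(-2, 225) = 223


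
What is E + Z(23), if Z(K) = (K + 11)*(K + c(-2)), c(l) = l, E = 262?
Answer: 976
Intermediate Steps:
Z(K) = (-2 + K)*(11 + K) (Z(K) = (K + 11)*(K - 2) = (11 + K)*(-2 + K) = (-2 + K)*(11 + K))
E + Z(23) = 262 + (-22 + 23² + 9*23) = 262 + (-22 + 529 + 207) = 262 + 714 = 976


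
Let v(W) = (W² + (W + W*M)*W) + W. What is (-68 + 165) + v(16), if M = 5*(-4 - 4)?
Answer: -9615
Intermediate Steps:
M = -40 (M = 5*(-8) = -40)
v(W) = W - 38*W² (v(W) = (W² + (W + W*(-40))*W) + W = (W² + (W - 40*W)*W) + W = (W² + (-39*W)*W) + W = (W² - 39*W²) + W = -38*W² + W = W - 38*W²)
(-68 + 165) + v(16) = (-68 + 165) + 16*(1 - 38*16) = 97 + 16*(1 - 608) = 97 + 16*(-607) = 97 - 9712 = -9615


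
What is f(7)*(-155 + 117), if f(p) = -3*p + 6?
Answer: 570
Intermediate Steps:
f(p) = 6 - 3*p
f(7)*(-155 + 117) = (6 - 3*7)*(-155 + 117) = (6 - 21)*(-38) = -15*(-38) = 570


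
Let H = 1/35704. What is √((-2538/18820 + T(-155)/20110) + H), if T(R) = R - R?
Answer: I*√951206487138890/83993660 ≈ 0.36719*I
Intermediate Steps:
T(R) = 0
H = 1/35704 ≈ 2.8008e-5
√((-2538/18820 + T(-155)/20110) + H) = √((-2538/18820 + 0/20110) + 1/35704) = √((-2538*1/18820 + 0*(1/20110)) + 1/35704) = √((-1269/9410 + 0) + 1/35704) = √(-1269/9410 + 1/35704) = √(-22649483/167987320) = I*√951206487138890/83993660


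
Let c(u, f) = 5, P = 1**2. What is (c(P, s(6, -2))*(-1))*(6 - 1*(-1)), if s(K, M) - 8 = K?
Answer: -35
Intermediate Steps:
s(K, M) = 8 + K
P = 1
(c(P, s(6, -2))*(-1))*(6 - 1*(-1)) = (5*(-1))*(6 - 1*(-1)) = -5*(6 + 1) = -5*7 = -35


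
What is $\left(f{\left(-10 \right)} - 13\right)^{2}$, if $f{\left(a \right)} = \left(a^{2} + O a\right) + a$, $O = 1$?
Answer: $4489$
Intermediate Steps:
$f{\left(a \right)} = a^{2} + 2 a$ ($f{\left(a \right)} = \left(a^{2} + 1 a\right) + a = \left(a^{2} + a\right) + a = \left(a + a^{2}\right) + a = a^{2} + 2 a$)
$\left(f{\left(-10 \right)} - 13\right)^{2} = \left(- 10 \left(2 - 10\right) - 13\right)^{2} = \left(\left(-10\right) \left(-8\right) - 13\right)^{2} = \left(80 - 13\right)^{2} = 67^{2} = 4489$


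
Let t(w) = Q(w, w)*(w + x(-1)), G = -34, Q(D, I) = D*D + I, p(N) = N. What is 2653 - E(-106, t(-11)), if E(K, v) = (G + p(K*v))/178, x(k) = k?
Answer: 166174/89 ≈ 1867.1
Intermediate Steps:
Q(D, I) = I + D² (Q(D, I) = D² + I = I + D²)
t(w) = (-1 + w)*(w + w²) (t(w) = (w + w²)*(w - 1) = (w + w²)*(-1 + w) = (-1 + w)*(w + w²))
E(K, v) = -17/89 + K*v/178 (E(K, v) = (-34 + K*v)/178 = (-34 + K*v)*(1/178) = -17/89 + K*v/178)
2653 - E(-106, t(-11)) = 2653 - (-17/89 + (1/178)*(-106)*((-11)³ - 1*(-11))) = 2653 - (-17/89 + (1/178)*(-106)*(-1331 + 11)) = 2653 - (-17/89 + (1/178)*(-106)*(-1320)) = 2653 - (-17/89 + 69960/89) = 2653 - 1*69943/89 = 2653 - 69943/89 = 166174/89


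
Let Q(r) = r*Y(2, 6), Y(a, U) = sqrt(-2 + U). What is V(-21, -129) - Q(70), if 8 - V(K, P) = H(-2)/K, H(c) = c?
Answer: -2774/21 ≈ -132.10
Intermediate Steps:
V(K, P) = 8 + 2/K (V(K, P) = 8 - (-2)/K = 8 + 2/K)
Q(r) = 2*r (Q(r) = r*sqrt(-2 + 6) = r*sqrt(4) = r*2 = 2*r)
V(-21, -129) - Q(70) = (8 + 2/(-21)) - 2*70 = (8 + 2*(-1/21)) - 1*140 = (8 - 2/21) - 140 = 166/21 - 140 = -2774/21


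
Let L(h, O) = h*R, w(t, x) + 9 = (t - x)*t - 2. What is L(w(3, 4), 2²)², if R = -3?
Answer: 1764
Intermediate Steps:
w(t, x) = -11 + t*(t - x) (w(t, x) = -9 + ((t - x)*t - 2) = -9 + (t*(t - x) - 2) = -9 + (-2 + t*(t - x)) = -11 + t*(t - x))
L(h, O) = -3*h (L(h, O) = h*(-3) = -3*h)
L(w(3, 4), 2²)² = (-3*(-11 + 3² - 1*3*4))² = (-3*(-11 + 9 - 12))² = (-3*(-14))² = 42² = 1764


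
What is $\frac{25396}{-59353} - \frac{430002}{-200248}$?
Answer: $\frac{1459743607}{848951396} \approx 1.7195$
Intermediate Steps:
$\frac{25396}{-59353} - \frac{430002}{-200248} = 25396 \left(- \frac{1}{59353}\right) - - \frac{215001}{100124} = - \frac{3628}{8479} + \frac{215001}{100124} = \frac{1459743607}{848951396}$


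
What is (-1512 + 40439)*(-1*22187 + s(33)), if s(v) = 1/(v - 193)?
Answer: -138187774767/160 ≈ -8.6367e+8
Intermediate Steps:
s(v) = 1/(-193 + v)
(-1512 + 40439)*(-1*22187 + s(33)) = (-1512 + 40439)*(-1*22187 + 1/(-193 + 33)) = 38927*(-22187 + 1/(-160)) = 38927*(-22187 - 1/160) = 38927*(-3549921/160) = -138187774767/160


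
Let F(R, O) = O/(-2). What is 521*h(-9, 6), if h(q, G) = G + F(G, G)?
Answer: 1563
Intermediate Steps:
F(R, O) = -O/2 (F(R, O) = O*(-1/2) = -O/2)
h(q, G) = G/2 (h(q, G) = G - G/2 = G/2)
521*h(-9, 6) = 521*((1/2)*6) = 521*3 = 1563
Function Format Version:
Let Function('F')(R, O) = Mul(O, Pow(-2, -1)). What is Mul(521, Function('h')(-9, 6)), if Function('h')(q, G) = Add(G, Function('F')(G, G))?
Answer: 1563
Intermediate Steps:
Function('F')(R, O) = Mul(Rational(-1, 2), O) (Function('F')(R, O) = Mul(O, Rational(-1, 2)) = Mul(Rational(-1, 2), O))
Function('h')(q, G) = Mul(Rational(1, 2), G) (Function('h')(q, G) = Add(G, Mul(Rational(-1, 2), G)) = Mul(Rational(1, 2), G))
Mul(521, Function('h')(-9, 6)) = Mul(521, Mul(Rational(1, 2), 6)) = Mul(521, 3) = 1563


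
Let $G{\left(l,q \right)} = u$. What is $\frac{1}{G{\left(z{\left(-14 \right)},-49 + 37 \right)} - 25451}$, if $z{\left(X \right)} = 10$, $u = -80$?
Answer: $- \frac{1}{25531} \approx -3.9168 \cdot 10^{-5}$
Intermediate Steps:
$G{\left(l,q \right)} = -80$
$\frac{1}{G{\left(z{\left(-14 \right)},-49 + 37 \right)} - 25451} = \frac{1}{-80 - 25451} = \frac{1}{-25531} = - \frac{1}{25531}$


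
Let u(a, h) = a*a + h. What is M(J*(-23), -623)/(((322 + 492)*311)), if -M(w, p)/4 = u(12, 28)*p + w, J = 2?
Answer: 214404/126577 ≈ 1.6939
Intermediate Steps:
u(a, h) = h + a² (u(a, h) = a² + h = h + a²)
M(w, p) = -688*p - 4*w (M(w, p) = -4*((28 + 12²)*p + w) = -4*((28 + 144)*p + w) = -4*(172*p + w) = -4*(w + 172*p) = -688*p - 4*w)
M(J*(-23), -623)/(((322 + 492)*311)) = (-688*(-623) - 8*(-23))/(((322 + 492)*311)) = (428624 - 4*(-46))/((814*311)) = (428624 + 184)/253154 = 428808*(1/253154) = 214404/126577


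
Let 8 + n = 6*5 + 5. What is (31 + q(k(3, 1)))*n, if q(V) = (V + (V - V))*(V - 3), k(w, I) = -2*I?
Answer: 1107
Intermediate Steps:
n = 27 (n = -8 + (6*5 + 5) = -8 + (30 + 5) = -8 + 35 = 27)
q(V) = V*(-3 + V) (q(V) = (V + 0)*(-3 + V) = V*(-3 + V))
(31 + q(k(3, 1)))*n = (31 + (-2*1)*(-3 - 2*1))*27 = (31 - 2*(-3 - 2))*27 = (31 - 2*(-5))*27 = (31 + 10)*27 = 41*27 = 1107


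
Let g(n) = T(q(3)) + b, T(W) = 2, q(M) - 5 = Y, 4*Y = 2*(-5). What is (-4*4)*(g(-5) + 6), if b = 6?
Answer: -224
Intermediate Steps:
Y = -5/2 (Y = (2*(-5))/4 = (¼)*(-10) = -5/2 ≈ -2.5000)
q(M) = 5/2 (q(M) = 5 - 5/2 = 5/2)
g(n) = 8 (g(n) = 2 + 6 = 8)
(-4*4)*(g(-5) + 6) = (-4*4)*(8 + 6) = -16*14 = -224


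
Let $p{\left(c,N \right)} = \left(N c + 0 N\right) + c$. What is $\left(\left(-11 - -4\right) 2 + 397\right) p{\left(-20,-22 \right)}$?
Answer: $160860$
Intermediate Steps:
$p{\left(c,N \right)} = c + N c$ ($p{\left(c,N \right)} = \left(N c + 0\right) + c = N c + c = c + N c$)
$\left(\left(-11 - -4\right) 2 + 397\right) p{\left(-20,-22 \right)} = \left(\left(-11 - -4\right) 2 + 397\right) \left(- 20 \left(1 - 22\right)\right) = \left(\left(-11 + 4\right) 2 + 397\right) \left(\left(-20\right) \left(-21\right)\right) = \left(\left(-7\right) 2 + 397\right) 420 = \left(-14 + 397\right) 420 = 383 \cdot 420 = 160860$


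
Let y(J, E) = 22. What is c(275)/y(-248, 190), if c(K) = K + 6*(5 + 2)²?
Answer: 569/22 ≈ 25.864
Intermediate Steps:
c(K) = 294 + K (c(K) = K + 6*7² = K + 6*49 = K + 294 = 294 + K)
c(275)/y(-248, 190) = (294 + 275)/22 = 569*(1/22) = 569/22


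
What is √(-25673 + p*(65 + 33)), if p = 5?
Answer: I*√25183 ≈ 158.69*I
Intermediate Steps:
√(-25673 + p*(65 + 33)) = √(-25673 + 5*(65 + 33)) = √(-25673 + 5*98) = √(-25673 + 490) = √(-25183) = I*√25183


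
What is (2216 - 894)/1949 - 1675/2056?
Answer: -546543/4007144 ≈ -0.13639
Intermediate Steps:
(2216 - 894)/1949 - 1675/2056 = 1322*(1/1949) - 1675*1/2056 = 1322/1949 - 1675/2056 = -546543/4007144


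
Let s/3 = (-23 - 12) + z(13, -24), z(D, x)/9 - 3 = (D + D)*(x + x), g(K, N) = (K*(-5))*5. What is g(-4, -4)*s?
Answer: -3372000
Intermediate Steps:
g(K, N) = -25*K (g(K, N) = -5*K*5 = -25*K)
z(D, x) = 27 + 36*D*x (z(D, x) = 27 + 9*((D + D)*(x + x)) = 27 + 9*((2*D)*(2*x)) = 27 + 9*(4*D*x) = 27 + 36*D*x)
s = -33720 (s = 3*((-23 - 12) + (27 + 36*13*(-24))) = 3*(-35 + (27 - 11232)) = 3*(-35 - 11205) = 3*(-11240) = -33720)
g(-4, -4)*s = -25*(-4)*(-33720) = 100*(-33720) = -3372000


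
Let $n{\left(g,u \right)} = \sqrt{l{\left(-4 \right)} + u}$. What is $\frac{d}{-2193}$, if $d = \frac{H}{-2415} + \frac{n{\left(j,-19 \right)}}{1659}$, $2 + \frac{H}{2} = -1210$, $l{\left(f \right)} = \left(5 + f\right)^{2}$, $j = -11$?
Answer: $- \frac{808}{1765365} - \frac{i \sqrt{2}}{1212729} \approx -0.0004577 - 1.1661 \cdot 10^{-6} i$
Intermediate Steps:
$n{\left(g,u \right)} = \sqrt{1 + u}$ ($n{\left(g,u \right)} = \sqrt{\left(5 - 4\right)^{2} + u} = \sqrt{1^{2} + u} = \sqrt{1 + u}$)
$H = -2424$ ($H = -4 + 2 \left(-1210\right) = -4 - 2420 = -2424$)
$d = \frac{808}{805} + \frac{i \sqrt{2}}{553}$ ($d = - \frac{2424}{-2415} + \frac{\sqrt{1 - 19}}{1659} = \left(-2424\right) \left(- \frac{1}{2415}\right) + \sqrt{-18} \cdot \frac{1}{1659} = \frac{808}{805} + 3 i \sqrt{2} \cdot \frac{1}{1659} = \frac{808}{805} + \frac{i \sqrt{2}}{553} \approx 1.0037 + 0.0025573 i$)
$\frac{d}{-2193} = \frac{\frac{808}{805} + \frac{i \sqrt{2}}{553}}{-2193} = \left(\frac{808}{805} + \frac{i \sqrt{2}}{553}\right) \left(- \frac{1}{2193}\right) = - \frac{808}{1765365} - \frac{i \sqrt{2}}{1212729}$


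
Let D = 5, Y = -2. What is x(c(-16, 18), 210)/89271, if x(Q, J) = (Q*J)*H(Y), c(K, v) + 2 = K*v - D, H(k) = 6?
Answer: -5900/1417 ≈ -4.1637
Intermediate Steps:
c(K, v) = -7 + K*v (c(K, v) = -2 + (K*v - 1*5) = -2 + (K*v - 5) = -2 + (-5 + K*v) = -7 + K*v)
x(Q, J) = 6*J*Q (x(Q, J) = (Q*J)*6 = (J*Q)*6 = 6*J*Q)
x(c(-16, 18), 210)/89271 = (6*210*(-7 - 16*18))/89271 = (6*210*(-7 - 288))*(1/89271) = (6*210*(-295))*(1/89271) = -371700*1/89271 = -5900/1417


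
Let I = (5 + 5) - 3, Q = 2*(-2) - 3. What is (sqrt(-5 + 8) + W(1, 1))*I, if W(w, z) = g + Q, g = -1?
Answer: -56 + 7*sqrt(3) ≈ -43.876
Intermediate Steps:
Q = -7 (Q = -4 - 3 = -7)
W(w, z) = -8 (W(w, z) = -1 - 7 = -8)
I = 7 (I = 10 - 3 = 7)
(sqrt(-5 + 8) + W(1, 1))*I = (sqrt(-5 + 8) - 8)*7 = (sqrt(3) - 8)*7 = (-8 + sqrt(3))*7 = -56 + 7*sqrt(3)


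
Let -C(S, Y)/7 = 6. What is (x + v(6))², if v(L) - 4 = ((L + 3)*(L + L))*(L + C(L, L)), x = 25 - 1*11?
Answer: 14976900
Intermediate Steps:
C(S, Y) = -42 (C(S, Y) = -7*6 = -42)
x = 14 (x = 25 - 11 = 14)
v(L) = 4 + 2*L*(-42 + L)*(3 + L) (v(L) = 4 + ((L + 3)*(L + L))*(L - 42) = 4 + ((3 + L)*(2*L))*(-42 + L) = 4 + (2*L*(3 + L))*(-42 + L) = 4 + 2*L*(-42 + L)*(3 + L))
(x + v(6))² = (14 + (4 - 252*6 - 78*6² + 2*6³))² = (14 + (4 - 1512 - 78*36 + 2*216))² = (14 + (4 - 1512 - 2808 + 432))² = (14 - 3884)² = (-3870)² = 14976900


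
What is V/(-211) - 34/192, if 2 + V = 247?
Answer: -27107/20256 ≈ -1.3382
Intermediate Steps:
V = 245 (V = -2 + 247 = 245)
V/(-211) - 34/192 = 245/(-211) - 34/192 = 245*(-1/211) - 34*1/192 = -245/211 - 17/96 = -27107/20256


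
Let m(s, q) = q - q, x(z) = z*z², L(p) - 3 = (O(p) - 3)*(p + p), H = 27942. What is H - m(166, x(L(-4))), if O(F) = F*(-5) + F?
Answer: 27942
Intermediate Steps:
O(F) = -4*F (O(F) = -5*F + F = -4*F)
L(p) = 3 + 2*p*(-3 - 4*p) (L(p) = 3 + (-4*p - 3)*(p + p) = 3 + (-3 - 4*p)*(2*p) = 3 + 2*p*(-3 - 4*p))
x(z) = z³
m(s, q) = 0
H - m(166, x(L(-4))) = 27942 - 1*0 = 27942 + 0 = 27942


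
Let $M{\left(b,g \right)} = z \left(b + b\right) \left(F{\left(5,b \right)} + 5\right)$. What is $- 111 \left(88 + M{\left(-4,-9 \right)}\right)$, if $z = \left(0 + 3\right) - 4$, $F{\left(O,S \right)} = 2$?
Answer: $-15984$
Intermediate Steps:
$z = -1$ ($z = 3 - 4 = -1$)
$M{\left(b,g \right)} = - 14 b$ ($M{\left(b,g \right)} = - \left(b + b\right) \left(2 + 5\right) = - 2 b 7 = - 14 b$)
$- 111 \left(88 + M{\left(-4,-9 \right)}\right) = - 111 \left(88 - -56\right) = - 111 \left(88 + 56\right) = \left(-111\right) 144 = -15984$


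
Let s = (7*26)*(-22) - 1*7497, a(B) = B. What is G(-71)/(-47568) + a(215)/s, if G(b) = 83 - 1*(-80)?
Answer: -12101783/547079568 ≈ -0.022121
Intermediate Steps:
G(b) = 163 (G(b) = 83 + 80 = 163)
s = -11501 (s = 182*(-22) - 7497 = -4004 - 7497 = -11501)
G(-71)/(-47568) + a(215)/s = 163/(-47568) + 215/(-11501) = 163*(-1/47568) + 215*(-1/11501) = -163/47568 - 215/11501 = -12101783/547079568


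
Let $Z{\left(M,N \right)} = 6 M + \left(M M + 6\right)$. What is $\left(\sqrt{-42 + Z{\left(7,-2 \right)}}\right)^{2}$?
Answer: $55$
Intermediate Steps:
$Z{\left(M,N \right)} = 6 + M^{2} + 6 M$ ($Z{\left(M,N \right)} = 6 M + \left(M^{2} + 6\right) = 6 M + \left(6 + M^{2}\right) = 6 + M^{2} + 6 M$)
$\left(\sqrt{-42 + Z{\left(7,-2 \right)}}\right)^{2} = \left(\sqrt{-42 + \left(6 + 7^{2} + 6 \cdot 7\right)}\right)^{2} = \left(\sqrt{-42 + \left(6 + 49 + 42\right)}\right)^{2} = \left(\sqrt{-42 + 97}\right)^{2} = \left(\sqrt{55}\right)^{2} = 55$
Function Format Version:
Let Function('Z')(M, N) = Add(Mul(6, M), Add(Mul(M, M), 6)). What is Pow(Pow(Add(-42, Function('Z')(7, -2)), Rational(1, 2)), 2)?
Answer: 55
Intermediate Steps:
Function('Z')(M, N) = Add(6, Pow(M, 2), Mul(6, M)) (Function('Z')(M, N) = Add(Mul(6, M), Add(Pow(M, 2), 6)) = Add(Mul(6, M), Add(6, Pow(M, 2))) = Add(6, Pow(M, 2), Mul(6, M)))
Pow(Pow(Add(-42, Function('Z')(7, -2)), Rational(1, 2)), 2) = Pow(Pow(Add(-42, Add(6, Pow(7, 2), Mul(6, 7))), Rational(1, 2)), 2) = Pow(Pow(Add(-42, Add(6, 49, 42)), Rational(1, 2)), 2) = Pow(Pow(Add(-42, 97), Rational(1, 2)), 2) = Pow(Pow(55, Rational(1, 2)), 2) = 55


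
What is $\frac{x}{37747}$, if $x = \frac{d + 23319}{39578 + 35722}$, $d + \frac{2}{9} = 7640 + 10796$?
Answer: $\frac{375793}{25581141900} \approx 1.469 \cdot 10^{-5}$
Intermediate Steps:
$d = \frac{165922}{9}$ ($d = - \frac{2}{9} + \left(7640 + 10796\right) = - \frac{2}{9} + 18436 = \frac{165922}{9} \approx 18436.0$)
$x = \frac{375793}{677700}$ ($x = \frac{\frac{165922}{9} + 23319}{39578 + 35722} = \frac{375793}{9 \cdot 75300} = \frac{375793}{9} \cdot \frac{1}{75300} = \frac{375793}{677700} \approx 0.55451$)
$\frac{x}{37747} = \frac{375793}{677700 \cdot 37747} = \frac{375793}{677700} \cdot \frac{1}{37747} = \frac{375793}{25581141900}$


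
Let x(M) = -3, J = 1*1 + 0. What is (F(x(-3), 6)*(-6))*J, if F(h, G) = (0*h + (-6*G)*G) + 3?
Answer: 1278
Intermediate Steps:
J = 1 (J = 1 + 0 = 1)
F(h, G) = 3 - 6*G**2 (F(h, G) = (0 - 6*G**2) + 3 = -6*G**2 + 3 = 3 - 6*G**2)
(F(x(-3), 6)*(-6))*J = ((3 - 6*6**2)*(-6))*1 = ((3 - 6*36)*(-6))*1 = ((3 - 216)*(-6))*1 = -213*(-6)*1 = 1278*1 = 1278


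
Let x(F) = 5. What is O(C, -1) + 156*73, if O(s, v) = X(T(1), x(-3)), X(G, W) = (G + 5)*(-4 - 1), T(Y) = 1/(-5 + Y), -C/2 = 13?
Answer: 45457/4 ≈ 11364.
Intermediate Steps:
C = -26 (C = -2*13 = -26)
X(G, W) = -25 - 5*G (X(G, W) = (5 + G)*(-5) = -25 - 5*G)
O(s, v) = -95/4 (O(s, v) = -25 - 5/(-5 + 1) = -25 - 5/(-4) = -25 - 5*(-1/4) = -25 + 5/4 = -95/4)
O(C, -1) + 156*73 = -95/4 + 156*73 = -95/4 + 11388 = 45457/4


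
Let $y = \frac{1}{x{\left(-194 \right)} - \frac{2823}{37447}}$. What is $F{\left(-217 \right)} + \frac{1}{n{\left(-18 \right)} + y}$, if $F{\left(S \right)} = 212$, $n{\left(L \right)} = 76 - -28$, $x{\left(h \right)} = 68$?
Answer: $\frac{56091179841}{264569039} \approx 212.01$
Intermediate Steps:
$n{\left(L \right)} = 104$ ($n{\left(L \right)} = 76 + 28 = 104$)
$y = \frac{37447}{2543573}$ ($y = \frac{1}{68 - \frac{2823}{37447}} = \frac{1}{\frac{2543573}{37447}} = \frac{37447}{2543573} \approx 0.014722$)
$F{\left(-217 \right)} + \frac{1}{n{\left(-18 \right)} + y} = 212 + \frac{1}{104 + \frac{37447}{2543573}} = 212 + \frac{1}{\frac{264569039}{2543573}} = 212 + \frac{2543573}{264569039} = \frac{56091179841}{264569039}$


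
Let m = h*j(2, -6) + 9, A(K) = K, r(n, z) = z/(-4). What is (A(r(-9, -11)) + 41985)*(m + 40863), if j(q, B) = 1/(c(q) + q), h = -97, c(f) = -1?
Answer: 6848202025/4 ≈ 1.7121e+9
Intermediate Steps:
r(n, z) = -z/4 (r(n, z) = z*(-¼) = -z/4)
j(q, B) = 1/(-1 + q)
m = -88 (m = -97/(-1 + 2) + 9 = -97/1 + 9 = -97*1 + 9 = -97 + 9 = -88)
(A(r(-9, -11)) + 41985)*(m + 40863) = (-¼*(-11) + 41985)*(-88 + 40863) = (11/4 + 41985)*40775 = (167951/4)*40775 = 6848202025/4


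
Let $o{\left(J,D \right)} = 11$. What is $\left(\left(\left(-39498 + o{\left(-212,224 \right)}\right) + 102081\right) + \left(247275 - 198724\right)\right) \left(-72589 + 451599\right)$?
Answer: $42125066450$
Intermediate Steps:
$\left(\left(\left(-39498 + o{\left(-212,224 \right)}\right) + 102081\right) + \left(247275 - 198724\right)\right) \left(-72589 + 451599\right) = \left(\left(\left(-39498 + 11\right) + 102081\right) + \left(247275 - 198724\right)\right) \left(-72589 + 451599\right) = \left(\left(-39487 + 102081\right) + \left(247275 - 198724\right)\right) 379010 = \left(62594 + 48551\right) 379010 = 111145 \cdot 379010 = 42125066450$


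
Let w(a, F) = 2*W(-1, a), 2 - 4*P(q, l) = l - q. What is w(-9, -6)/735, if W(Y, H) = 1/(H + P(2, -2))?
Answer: -4/11025 ≈ -0.00036281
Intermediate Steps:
P(q, l) = 1/2 - l/4 + q/4 (P(q, l) = 1/2 - (l - q)/4 = 1/2 + (-l/4 + q/4) = 1/2 - l/4 + q/4)
W(Y, H) = 1/(3/2 + H) (W(Y, H) = 1/(H + (1/2 - 1/4*(-2) + (1/4)*2)) = 1/(H + (1/2 + 1/2 + 1/2)) = 1/(H + 3/2) = 1/(3/2 + H))
w(a, F) = 4/(3 + 2*a) (w(a, F) = 2*(2/(3 + 2*a)) = 4/(3 + 2*a))
w(-9, -6)/735 = (4/(3 + 2*(-9)))/735 = (4/(3 - 18))*(1/735) = (4/(-15))*(1/735) = (4*(-1/15))*(1/735) = -4/15*1/735 = -4/11025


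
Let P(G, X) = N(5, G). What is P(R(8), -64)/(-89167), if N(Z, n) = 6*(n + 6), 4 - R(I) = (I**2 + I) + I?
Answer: 420/89167 ≈ 0.0047103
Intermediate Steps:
R(I) = 4 - I**2 - 2*I (R(I) = 4 - ((I**2 + I) + I) = 4 - ((I + I**2) + I) = 4 - (I**2 + 2*I) = 4 + (-I**2 - 2*I) = 4 - I**2 - 2*I)
N(Z, n) = 36 + 6*n (N(Z, n) = 6*(6 + n) = 36 + 6*n)
P(G, X) = 36 + 6*G
P(R(8), -64)/(-89167) = (36 + 6*(4 - 1*8**2 - 2*8))/(-89167) = (36 + 6*(4 - 1*64 - 16))*(-1/89167) = (36 + 6*(4 - 64 - 16))*(-1/89167) = (36 + 6*(-76))*(-1/89167) = (36 - 456)*(-1/89167) = -420*(-1/89167) = 420/89167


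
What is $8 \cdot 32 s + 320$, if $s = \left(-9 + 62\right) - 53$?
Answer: $320$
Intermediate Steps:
$s = 0$ ($s = 53 - 53 = 0$)
$8 \cdot 32 s + 320 = 8 \cdot 32 \cdot 0 + 320 = 256 \cdot 0 + 320 = 0 + 320 = 320$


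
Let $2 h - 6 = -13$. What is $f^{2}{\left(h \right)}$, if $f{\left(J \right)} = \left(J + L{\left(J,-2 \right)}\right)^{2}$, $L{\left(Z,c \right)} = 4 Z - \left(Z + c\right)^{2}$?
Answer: $\frac{1330863361}{256} \approx 5.1987 \cdot 10^{6}$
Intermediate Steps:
$h = - \frac{7}{2}$ ($h = 3 + \frac{1}{2} \left(-13\right) = 3 - \frac{13}{2} = - \frac{7}{2} \approx -3.5$)
$L{\left(Z,c \right)} = - \left(Z + c\right)^{2} + 4 Z$
$f{\left(J \right)} = \left(- \left(-2 + J\right)^{2} + 5 J\right)^{2}$ ($f{\left(J \right)} = \left(J + \left(- \left(J - 2\right)^{2} + 4 J\right)\right)^{2} = \left(J + \left(- \left(-2 + J\right)^{2} + 4 J\right)\right)^{2} = \left(- \left(-2 + J\right)^{2} + 5 J\right)^{2}$)
$f^{2}{\left(h \right)} = \left(\left(- \left(-2 - \frac{7}{2}\right)^{2} + 5 \left(- \frac{7}{2}\right)\right)^{2}\right)^{2} = \left(\left(- \left(- \frac{11}{2}\right)^{2} - \frac{35}{2}\right)^{2}\right)^{2} = \left(\left(\left(-1\right) \frac{121}{4} - \frac{35}{2}\right)^{2}\right)^{2} = \left(\left(- \frac{121}{4} - \frac{35}{2}\right)^{2}\right)^{2} = \left(\left(- \frac{191}{4}\right)^{2}\right)^{2} = \left(\frac{36481}{16}\right)^{2} = \frac{1330863361}{256}$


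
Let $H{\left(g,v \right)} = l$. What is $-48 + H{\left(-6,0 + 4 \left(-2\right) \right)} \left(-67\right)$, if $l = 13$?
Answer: $-919$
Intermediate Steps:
$H{\left(g,v \right)} = 13$
$-48 + H{\left(-6,0 + 4 \left(-2\right) \right)} \left(-67\right) = -48 + 13 \left(-67\right) = -48 - 871 = -919$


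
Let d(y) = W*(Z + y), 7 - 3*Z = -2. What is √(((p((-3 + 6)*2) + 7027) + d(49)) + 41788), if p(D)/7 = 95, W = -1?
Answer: 6*√1373 ≈ 222.32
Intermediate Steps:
Z = 3 (Z = 7/3 - ⅓*(-2) = 7/3 + ⅔ = 3)
p(D) = 665 (p(D) = 7*95 = 665)
d(y) = -3 - y (d(y) = -(3 + y) = -3 - y)
√(((p((-3 + 6)*2) + 7027) + d(49)) + 41788) = √(((665 + 7027) + (-3 - 1*49)) + 41788) = √((7692 + (-3 - 49)) + 41788) = √((7692 - 52) + 41788) = √(7640 + 41788) = √49428 = 6*√1373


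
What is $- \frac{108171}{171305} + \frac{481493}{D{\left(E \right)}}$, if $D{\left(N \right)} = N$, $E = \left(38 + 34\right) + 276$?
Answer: $\frac{82444514857}{59614140} \approx 1383.0$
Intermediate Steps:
$E = 348$ ($E = 72 + 276 = 348$)
$- \frac{108171}{171305} + \frac{481493}{D{\left(E \right)}} = - \frac{108171}{171305} + \frac{481493}{348} = \frac{82444514857}{59614140}$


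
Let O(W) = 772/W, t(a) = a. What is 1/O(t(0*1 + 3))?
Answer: 3/772 ≈ 0.0038860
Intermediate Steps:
1/O(t(0*1 + 3)) = 1/(772/(0*1 + 3)) = 1/(772/(0 + 3)) = 1/(772/3) = 3/772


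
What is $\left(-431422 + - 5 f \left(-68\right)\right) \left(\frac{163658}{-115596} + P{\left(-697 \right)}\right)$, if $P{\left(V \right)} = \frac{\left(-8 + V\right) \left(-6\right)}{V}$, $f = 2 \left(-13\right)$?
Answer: $\frac{7374886314027}{2238067} \approx 3.2952 \cdot 10^{6}$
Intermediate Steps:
$f = -26$
$P{\left(V \right)} = \frac{48 - 6 V}{V}$
$\left(-431422 + - 5 f \left(-68\right)\right) \left(\frac{163658}{-115596} + P{\left(-697 \right)}\right) = \left(-431422 + \left(-5\right) \left(-26\right) \left(-68\right)\right) \left(\frac{163658}{-115596} - \left(6 - \frac{48}{-697}\right)\right) = \left(-431422 + 130 \left(-68\right)\right) \left(163658 \left(- \frac{1}{115596}\right) + \left(-6 + 48 \left(- \frac{1}{697}\right)\right)\right) = \left(-431422 - 8840\right) \left(- \frac{81829}{57798} - \frac{4230}{697}\right) = - 440262 \left(- \frac{81829}{57798} - \frac{4230}{697}\right) = \left(-440262\right) \left(- \frac{301520353}{40285206}\right) = \frac{7374886314027}{2238067}$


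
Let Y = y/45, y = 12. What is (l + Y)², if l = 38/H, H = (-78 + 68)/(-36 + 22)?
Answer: 643204/225 ≈ 2858.7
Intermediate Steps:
H = 5/7 (H = -10/(-14) = -10*(-1/14) = 5/7 ≈ 0.71429)
Y = 4/15 (Y = 12/45 = 12*(1/45) = 4/15 ≈ 0.26667)
l = 266/5 (l = 38/(5/7) = 38*(7/5) = 266/5 ≈ 53.200)
(l + Y)² = (266/5 + 4/15)² = (802/15)² = 643204/225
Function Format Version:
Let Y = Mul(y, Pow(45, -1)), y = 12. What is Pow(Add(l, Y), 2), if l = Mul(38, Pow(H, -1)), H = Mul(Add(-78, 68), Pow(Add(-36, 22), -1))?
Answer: Rational(643204, 225) ≈ 2858.7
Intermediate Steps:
H = Rational(5, 7) (H = Mul(-10, Pow(-14, -1)) = Mul(-10, Rational(-1, 14)) = Rational(5, 7) ≈ 0.71429)
Y = Rational(4, 15) (Y = Mul(12, Pow(45, -1)) = Mul(12, Rational(1, 45)) = Rational(4, 15) ≈ 0.26667)
l = Rational(266, 5) (l = Mul(38, Pow(Rational(5, 7), -1)) = Mul(38, Rational(7, 5)) = Rational(266, 5) ≈ 53.200)
Pow(Add(l, Y), 2) = Pow(Add(Rational(266, 5), Rational(4, 15)), 2) = Pow(Rational(802, 15), 2) = Rational(643204, 225)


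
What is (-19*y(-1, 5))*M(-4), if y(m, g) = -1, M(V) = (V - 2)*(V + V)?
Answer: 912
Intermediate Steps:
M(V) = 2*V*(-2 + V) (M(V) = (-2 + V)*(2*V) = 2*V*(-2 + V))
(-19*y(-1, 5))*M(-4) = (-19*(-1))*(2*(-4)*(-2 - 4)) = 19*(2*(-4)*(-6)) = 19*48 = 912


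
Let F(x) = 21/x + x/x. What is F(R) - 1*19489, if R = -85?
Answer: -1656501/85 ≈ -19488.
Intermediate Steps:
F(x) = 1 + 21/x (F(x) = 21/x + 1 = 1 + 21/x)
F(R) - 1*19489 = (21 - 85)/(-85) - 1*19489 = -1/85*(-64) - 19489 = 64/85 - 19489 = -1656501/85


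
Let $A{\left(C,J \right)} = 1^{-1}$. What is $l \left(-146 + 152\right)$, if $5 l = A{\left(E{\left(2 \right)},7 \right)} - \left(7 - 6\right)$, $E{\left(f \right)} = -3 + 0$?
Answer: $0$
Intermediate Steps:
$E{\left(f \right)} = -3$
$A{\left(C,J \right)} = 1$
$l = 0$ ($l = \frac{1 - \left(7 - 6\right)}{5} = \frac{1 - 1}{5} = \frac{1}{5} \cdot 0 = 0$)
$l \left(-146 + 152\right) = 0 \left(-146 + 152\right) = 0 \cdot 6 = 0$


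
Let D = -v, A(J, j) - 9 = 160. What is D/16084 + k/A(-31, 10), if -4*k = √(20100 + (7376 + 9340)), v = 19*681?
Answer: -12939/16084 - √2301/169 ≈ -1.0883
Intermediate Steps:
v = 12939
A(J, j) = 169 (A(J, j) = 9 + 160 = 169)
D = -12939 (D = -1*12939 = -12939)
k = -√2301 (k = -√(20100 + (7376 + 9340))/4 = -√(20100 + 16716)/4 = -√2301 ≈ -47.969)
D/16084 + k/A(-31, 10) = -12939/16084 - √2301/169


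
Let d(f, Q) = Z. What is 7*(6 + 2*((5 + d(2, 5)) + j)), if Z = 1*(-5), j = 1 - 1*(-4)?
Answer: 112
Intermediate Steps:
j = 5 (j = 1 + 4 = 5)
Z = -5
d(f, Q) = -5
7*(6 + 2*((5 + d(2, 5)) + j)) = 7*(6 + 2*((5 - 5) + 5)) = 7*(6 + 2*(0 + 5)) = 7*(6 + 2*5) = 7*(6 + 10) = 7*16 = 112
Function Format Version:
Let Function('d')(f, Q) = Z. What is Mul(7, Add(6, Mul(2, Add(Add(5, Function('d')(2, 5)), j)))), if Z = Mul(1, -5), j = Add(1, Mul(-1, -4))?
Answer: 112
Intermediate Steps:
j = 5 (j = Add(1, 4) = 5)
Z = -5
Function('d')(f, Q) = -5
Mul(7, Add(6, Mul(2, Add(Add(5, Function('d')(2, 5)), j)))) = Mul(7, Add(6, Mul(2, Add(Add(5, -5), 5)))) = Mul(7, Add(6, Mul(2, Add(0, 5)))) = Mul(7, Add(6, Mul(2, 5))) = Mul(7, Add(6, 10)) = Mul(7, 16) = 112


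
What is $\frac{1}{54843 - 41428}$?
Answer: $\frac{1}{13415} \approx 7.4543 \cdot 10^{-5}$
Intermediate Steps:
$\frac{1}{54843 - 41428} = \frac{1}{13415}$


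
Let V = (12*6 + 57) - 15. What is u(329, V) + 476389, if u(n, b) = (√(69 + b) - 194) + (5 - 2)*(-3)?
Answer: 476186 + √183 ≈ 4.7620e+5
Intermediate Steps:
V = 114 (V = (72 + 57) - 15 = 129 - 15 = 114)
u(n, b) = -203 + √(69 + b) (u(n, b) = (-194 + √(69 + b)) + 3*(-3) = (-194 + √(69 + b)) - 9 = -203 + √(69 + b))
u(329, V) + 476389 = (-203 + √(69 + 114)) + 476389 = (-203 + √183) + 476389 = 476186 + √183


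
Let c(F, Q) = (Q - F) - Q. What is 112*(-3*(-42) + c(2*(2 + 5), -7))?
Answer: 12544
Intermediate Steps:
c(F, Q) = -F
112*(-3*(-42) + c(2*(2 + 5), -7)) = 112*(-3*(-42) - 2*(2 + 5)) = 112*(126 - 2*7) = 112*(126 - 1*14) = 112*(126 - 14) = 112*112 = 12544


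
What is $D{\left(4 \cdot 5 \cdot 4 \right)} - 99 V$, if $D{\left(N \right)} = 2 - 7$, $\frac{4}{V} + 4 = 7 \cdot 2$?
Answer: $- \frac{223}{5} \approx -44.6$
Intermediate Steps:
$V = \frac{2}{5}$ ($V = \frac{4}{-4 + 7 \cdot 2} = \frac{4}{-4 + 14} = \frac{4}{10} = 4 \cdot \frac{1}{10} = \frac{2}{5} \approx 0.4$)
$D{\left(N \right)} = -5$
$D{\left(4 \cdot 5 \cdot 4 \right)} - 99 V = -5 - \frac{198}{5} = - \frac{223}{5}$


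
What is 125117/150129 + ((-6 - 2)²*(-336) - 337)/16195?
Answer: -1252697674/2431339155 ≈ -0.51523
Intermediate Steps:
125117/150129 + ((-6 - 2)²*(-336) - 337)/16195 = 125117*(1/150129) + ((-8)²*(-336) - 337)*(1/16195) = 125117/150129 + (64*(-336) - 337)*(1/16195) = 125117/150129 + (-21504 - 337)*(1/16195) = 125117/150129 - 21841*1/16195 = 125117/150129 - 21841/16195 = -1252697674/2431339155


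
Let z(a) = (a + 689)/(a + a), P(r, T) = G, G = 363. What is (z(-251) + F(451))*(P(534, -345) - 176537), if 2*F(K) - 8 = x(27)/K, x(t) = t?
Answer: -62968727689/113201 ≈ -5.5626e+5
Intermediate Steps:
P(r, T) = 363
z(a) = (689 + a)/(2*a) (z(a) = (689 + a)/((2*a)) = (689 + a)*(1/(2*a)) = (689 + a)/(2*a))
F(K) = 4 + 27/(2*K) (F(K) = 4 + (27/K)/2 = 4 + 27/(2*K))
(z(-251) + F(451))*(P(534, -345) - 176537) = ((½)*(689 - 251)/(-251) + (4 + (27/2)/451))*(363 - 176537) = ((½)*(-1/251)*438 + (4 + (27/2)*(1/451)))*(-176174) = (-219/251 + (4 + 27/902))*(-176174) = (-219/251 + 3635/902)*(-176174) = (714847/226402)*(-176174) = -62968727689/113201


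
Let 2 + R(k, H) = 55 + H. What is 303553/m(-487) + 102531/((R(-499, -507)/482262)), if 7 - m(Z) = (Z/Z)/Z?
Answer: -84273245252413/774070 ≈ -1.0887e+8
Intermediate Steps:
m(Z) = 7 - 1/Z (m(Z) = 7 - Z/Z/Z = 7 - 1/Z)
R(k, H) = 53 + H (R(k, H) = -2 + (55 + H) = 53 + H)
303553/m(-487) + 102531/((R(-499, -507)/482262)) = 303553/(7 - 1/(-487)) + 102531/(((53 - 507)/482262)) = 303553/(7 - 1*(-1/487)) + 102531/((-454*1/482262)) = 303553/(7 + 1/487) + 102531/(-227/241131) = 303553/(3410/487) + 102531*(-241131/227) = 303553*(487/3410) - 24723402561/227 = 147830311/3410 - 24723402561/227 = -84273245252413/774070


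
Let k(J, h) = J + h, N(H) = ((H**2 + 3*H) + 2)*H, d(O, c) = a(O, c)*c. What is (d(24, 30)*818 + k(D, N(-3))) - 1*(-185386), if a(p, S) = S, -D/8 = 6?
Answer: 921532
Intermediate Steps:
D = -48 (D = -8*6 = -48)
d(O, c) = c**2 (d(O, c) = c*c = c**2)
N(H) = H*(2 + H**2 + 3*H) (N(H) = (2 + H**2 + 3*H)*H = H*(2 + H**2 + 3*H))
(d(24, 30)*818 + k(D, N(-3))) - 1*(-185386) = (30**2*818 + (-48 - 3*(2 + (-3)**2 + 3*(-3)))) - 1*(-185386) = (900*818 + (-48 - 3*(2 + 9 - 9))) + 185386 = (736200 + (-48 - 3*2)) + 185386 = (736200 + (-48 - 6)) + 185386 = (736200 - 54) + 185386 = 736146 + 185386 = 921532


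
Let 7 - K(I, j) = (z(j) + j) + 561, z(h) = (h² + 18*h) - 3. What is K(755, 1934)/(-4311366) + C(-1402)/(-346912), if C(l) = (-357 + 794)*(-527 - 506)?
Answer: 1628377154311/747832300896 ≈ 2.1775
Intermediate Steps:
z(h) = -3 + h² + 18*h
C(l) = -451421 (C(l) = 437*(-1033) = -451421)
K(I, j) = -551 - j² - 19*j (K(I, j) = 7 - (((-3 + j² + 18*j) + j) + 561) = 7 - ((-3 + j² + 19*j) + 561) = 7 - (558 + j² + 19*j) = 7 + (-558 - j² - 19*j) = -551 - j² - 19*j)
K(755, 1934)/(-4311366) + C(-1402)/(-346912) = (-551 - 1*1934² - 19*1934)/(-4311366) - 451421/(-346912) = (-551 - 1*3740356 - 36746)*(-1/4311366) - 451421*(-1/346912) = (-551 - 3740356 - 36746)*(-1/4311366) + 451421/346912 = -3777653*(-1/4311366) + 451421/346912 = 3777653/4311366 + 451421/346912 = 1628377154311/747832300896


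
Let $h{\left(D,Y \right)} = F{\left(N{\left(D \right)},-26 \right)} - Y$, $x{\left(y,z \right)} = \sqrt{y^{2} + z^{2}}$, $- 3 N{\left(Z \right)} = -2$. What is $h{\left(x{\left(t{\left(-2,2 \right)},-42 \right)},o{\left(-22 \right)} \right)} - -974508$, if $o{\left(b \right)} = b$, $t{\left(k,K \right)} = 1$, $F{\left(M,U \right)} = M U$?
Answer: $\frac{2923538}{3} \approx 9.7451 \cdot 10^{5}$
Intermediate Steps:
$N{\left(Z \right)} = \frac{2}{3}$ ($N{\left(Z \right)} = \left(- \frac{1}{3}\right) \left(-2\right) = \frac{2}{3}$)
$h{\left(D,Y \right)} = - \frac{52}{3} - Y$ ($h{\left(D,Y \right)} = \frac{2}{3} \left(-26\right) - Y = - \frac{52}{3} - Y$)
$h{\left(x{\left(t{\left(-2,2 \right)},-42 \right)},o{\left(-22 \right)} \right)} - -974508 = \left(- \frac{52}{3} - -22\right) - -974508 = \left(- \frac{52}{3} + 22\right) + 974508 = \frac{14}{3} + 974508 = \frac{2923538}{3}$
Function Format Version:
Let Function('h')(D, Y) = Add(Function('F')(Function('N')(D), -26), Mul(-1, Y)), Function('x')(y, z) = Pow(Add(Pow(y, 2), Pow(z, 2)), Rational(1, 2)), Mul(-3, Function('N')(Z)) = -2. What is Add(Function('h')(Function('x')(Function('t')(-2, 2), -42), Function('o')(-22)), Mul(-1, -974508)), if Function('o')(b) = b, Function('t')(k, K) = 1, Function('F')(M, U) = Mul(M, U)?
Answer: Rational(2923538, 3) ≈ 9.7451e+5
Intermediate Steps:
Function('N')(Z) = Rational(2, 3) (Function('N')(Z) = Mul(Rational(-1, 3), -2) = Rational(2, 3))
Function('h')(D, Y) = Add(Rational(-52, 3), Mul(-1, Y)) (Function('h')(D, Y) = Add(Mul(Rational(2, 3), -26), Mul(-1, Y)) = Add(Rational(-52, 3), Mul(-1, Y)))
Add(Function('h')(Function('x')(Function('t')(-2, 2), -42), Function('o')(-22)), Mul(-1, -974508)) = Add(Add(Rational(-52, 3), Mul(-1, -22)), Mul(-1, -974508)) = Add(Add(Rational(-52, 3), 22), 974508) = Add(Rational(14, 3), 974508) = Rational(2923538, 3)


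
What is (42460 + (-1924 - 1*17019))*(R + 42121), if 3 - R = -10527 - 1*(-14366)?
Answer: 900348345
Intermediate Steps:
R = -3836 (R = 3 - (-10527 - 1*(-14366)) = 3 - (-10527 + 14366) = 3 - 1*3839 = 3 - 3839 = -3836)
(42460 + (-1924 - 1*17019))*(R + 42121) = (42460 + (-1924 - 1*17019))*(-3836 + 42121) = (42460 + (-1924 - 17019))*38285 = (42460 - 18943)*38285 = 23517*38285 = 900348345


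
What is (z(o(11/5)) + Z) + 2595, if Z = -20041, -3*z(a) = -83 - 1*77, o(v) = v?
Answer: -52178/3 ≈ -17393.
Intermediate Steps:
z(a) = 160/3 (z(a) = -(-83 - 1*77)/3 = -(-83 - 77)/3 = -⅓*(-160) = 160/3)
(z(o(11/5)) + Z) + 2595 = (160/3 - 20041) + 2595 = -59963/3 + 2595 = -52178/3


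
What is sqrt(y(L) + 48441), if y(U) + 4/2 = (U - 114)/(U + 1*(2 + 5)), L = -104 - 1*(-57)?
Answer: sqrt(19377210)/20 ≈ 220.10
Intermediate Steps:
L = -47 (L = -104 + 57 = -47)
y(U) = -2 + (-114 + U)/(7 + U) (y(U) = -2 + (U - 114)/(U + 1*(2 + 5)) = -2 + (-114 + U)/(U + 1*7) = -2 + (-114 + U)/(U + 7) = -2 + (-114 + U)/(7 + U))
sqrt(y(L) + 48441) = sqrt((-128 - 1*(-47))/(7 - 47) + 48441) = sqrt((-128 + 47)/(-40) + 48441) = sqrt(-1/40*(-81) + 48441) = sqrt(81/40 + 48441) = sqrt(1937721/40) = sqrt(19377210)/20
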